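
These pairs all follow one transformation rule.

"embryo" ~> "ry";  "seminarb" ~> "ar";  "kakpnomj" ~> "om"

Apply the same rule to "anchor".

ho

What's happening: delete the last character, then keep only the last 2 characters.
Applying both steps to "anchor": "ancho", then "ho".
(Check on "kakpnomj": → "kakpnom" → "om" ✓)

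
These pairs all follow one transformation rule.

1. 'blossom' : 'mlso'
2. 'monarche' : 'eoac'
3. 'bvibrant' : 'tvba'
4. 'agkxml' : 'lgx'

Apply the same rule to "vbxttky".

ybtk

Rule — move the last character to the front, then keep every other character starting from the first (positions 1st, 3rd, 5th, ...).
"vbxttky" → "yvbxttk" → "ybtk".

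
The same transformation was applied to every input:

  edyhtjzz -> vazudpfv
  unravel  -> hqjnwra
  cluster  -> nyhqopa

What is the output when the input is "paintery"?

The pattern: move the last character to the front, then shift every letter 4 places backward in the alphabet (wrapping around).
On "paintery": the first step gives "ypainter", and the second then gives "ulwejpan".

ulwejpan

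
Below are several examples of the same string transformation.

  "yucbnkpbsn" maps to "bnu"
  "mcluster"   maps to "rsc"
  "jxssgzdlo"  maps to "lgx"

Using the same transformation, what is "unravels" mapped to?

svn

The rule is to keep one character in every 3, starting at position 2 (positions 2nd, 5th, 8th, ...), then reverse the string.
Starting from "unravels": after the first operation, "nvs"; after the second, "svn".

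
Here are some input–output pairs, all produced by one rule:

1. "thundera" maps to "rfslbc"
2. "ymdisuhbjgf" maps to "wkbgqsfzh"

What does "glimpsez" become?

ejgknq

What's happening: shift every letter 2 places backward in the alphabet (wrapping around), then delete the last 2 characters.
Working it through for "glimpsez": intermediate "ejgknqcx", final "ejgknq".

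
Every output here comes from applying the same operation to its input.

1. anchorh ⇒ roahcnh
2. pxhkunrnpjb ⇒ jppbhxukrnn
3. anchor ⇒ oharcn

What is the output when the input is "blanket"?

ekbtaln

The pattern: move the last 3 characters to the front (rotate right by 3), then swap each adjacent pair of characters (1↔2, 3↔4, ...).
On "blanket": the first step gives "ketblan", and the second then gives "ekbtaln".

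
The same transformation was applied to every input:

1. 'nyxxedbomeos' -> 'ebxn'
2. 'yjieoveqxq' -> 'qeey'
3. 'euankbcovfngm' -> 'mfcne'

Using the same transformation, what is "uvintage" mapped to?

Rule — keep one character in every 3, starting at position 1 (positions 1st, 4th, 7th, ...), then reverse the string.
On "uvintage" that produces "gnu".

gnu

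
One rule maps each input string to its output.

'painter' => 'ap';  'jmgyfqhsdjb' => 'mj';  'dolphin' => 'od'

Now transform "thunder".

Rule — reverse the string, then keep only the last 2 characters.
Working it through for "thunder": intermediate "rednuht", final "ht".

ht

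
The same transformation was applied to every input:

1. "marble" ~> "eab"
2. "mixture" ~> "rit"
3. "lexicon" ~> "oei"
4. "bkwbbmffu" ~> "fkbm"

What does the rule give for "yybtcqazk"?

What's happening: keep every other character starting from the second (positions 2nd, 4th, 6th, ...), then move the last character to the front.
"yybtcqazk" → "ytqz" → "zytq".

zytq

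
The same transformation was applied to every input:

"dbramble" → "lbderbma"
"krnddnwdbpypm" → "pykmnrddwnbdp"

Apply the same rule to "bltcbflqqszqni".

nqbitlbclfqqzs

The transformation: move the last 3 characters to the front (rotate right by 3), then swap each adjacent pair of characters (1↔2, 3↔4, ...).
Applying both steps to "bltcbflqqszqni": "qnibltcbflqqsz", then "nqbitlbclfqqzs".
(Check on "krnddnwdbpypm": → "ypmkrnddnwdbp" → "pykmnrddwnbdp" ✓)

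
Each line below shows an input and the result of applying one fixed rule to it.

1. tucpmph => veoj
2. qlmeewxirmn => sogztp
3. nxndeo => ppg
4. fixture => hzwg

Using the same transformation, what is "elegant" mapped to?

The transformation: shift every letter 2 places forward in the alphabet (wrapping around), then keep every other character starting from the first (positions 1st, 3rd, 5th, ...).
For "elegant", step one produces "gngicpv"; step two turns that into "ggcv".

ggcv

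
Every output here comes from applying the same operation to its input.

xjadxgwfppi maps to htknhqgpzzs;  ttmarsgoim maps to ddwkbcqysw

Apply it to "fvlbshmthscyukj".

pfvlcrwdrcmieut

The rule is to shift every letter 10 places forward in the alphabet (wrapping around).
Applying that to "fvlbshmthscyukj" gives "pfvlcrwdrcmieut".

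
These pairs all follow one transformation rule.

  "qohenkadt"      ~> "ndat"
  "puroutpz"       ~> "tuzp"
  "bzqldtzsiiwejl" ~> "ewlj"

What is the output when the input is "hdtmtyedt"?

Each output is the input with this applied: swap each adjacent pair of characters (1↔2, 3↔4, ...), then keep only the last 4 characters.
Applying both steps to "hdtmtyedt": "dhmtytdet", then "tdet".

tdet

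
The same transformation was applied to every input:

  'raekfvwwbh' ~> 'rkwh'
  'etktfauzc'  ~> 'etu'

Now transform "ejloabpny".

eop

The pattern: keep one character in every 3, starting at position 1 (positions 1st, 4th, 7th, ...).
Doing the same to "ejloabpny": "eop".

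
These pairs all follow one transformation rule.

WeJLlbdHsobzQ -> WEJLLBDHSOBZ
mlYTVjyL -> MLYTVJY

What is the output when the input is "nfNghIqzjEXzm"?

NFNGHIQZJEXZ

What's happening: delete the last character, then convert every letter to uppercase.
For "nfNghIqzjEXzm", step one produces "nfNghIqzjEXz"; step two turns that into "NFNGHIQZJEXZ".
(Check on "mlYTVjyL": → "mlYTVjy" → "MLYTVJY" ✓)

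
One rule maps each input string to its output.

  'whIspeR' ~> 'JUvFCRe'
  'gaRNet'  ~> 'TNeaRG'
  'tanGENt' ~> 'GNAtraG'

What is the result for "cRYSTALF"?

In each case the input is transformed by: shift every letter 13 places forward in the alphabet (wrapping around) — i.e. ROT13, then flip the case of every letter.
Applying both steps to "cRYSTALF": "pELFGNYS", then "Pelfgnys".

Pelfgnys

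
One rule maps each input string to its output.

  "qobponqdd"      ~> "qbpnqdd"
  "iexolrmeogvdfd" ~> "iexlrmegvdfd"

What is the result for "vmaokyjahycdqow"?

vmakyjahycdqw

The rule is to remove every "o".
"vmaokyjahycdqow" → "vmakyjahycdqw".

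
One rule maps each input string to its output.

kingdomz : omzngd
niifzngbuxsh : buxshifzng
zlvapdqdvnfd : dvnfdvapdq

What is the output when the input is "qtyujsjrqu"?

The rule is to delete the first 2 characters, then swap the front and back halves of the string.
For "qtyujsjrqu", step one produces "yujsjrqu"; step two turns that into "jrquyujs".

jrquyujs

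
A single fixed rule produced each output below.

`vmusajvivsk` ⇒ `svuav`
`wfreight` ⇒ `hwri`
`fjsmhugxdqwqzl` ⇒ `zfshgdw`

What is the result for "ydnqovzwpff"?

fynoz

The transformation: move the last 3 characters to the front (rotate right by 3), then keep every other character starting from the second (positions 2nd, 4th, 6th, ...).
Applying both steps to "ydnqovzwpff": "pffydnqovzw", then "fynoz".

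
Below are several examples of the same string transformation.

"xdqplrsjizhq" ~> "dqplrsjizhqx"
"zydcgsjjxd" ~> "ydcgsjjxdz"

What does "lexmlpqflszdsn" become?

The pattern: move the first character to the end.
On "lexmlpqflszdsn" that produces "exmlpqflszdsnl".

exmlpqflszdsnl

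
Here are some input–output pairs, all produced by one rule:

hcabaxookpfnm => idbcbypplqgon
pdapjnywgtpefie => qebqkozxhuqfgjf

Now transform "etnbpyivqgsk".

fuocqzjwrhtl

Rule — shift every letter 1 place forward in the alphabet (wrapping around).
So "etnbpyivqgsk" becomes "fuocqzjwrhtl".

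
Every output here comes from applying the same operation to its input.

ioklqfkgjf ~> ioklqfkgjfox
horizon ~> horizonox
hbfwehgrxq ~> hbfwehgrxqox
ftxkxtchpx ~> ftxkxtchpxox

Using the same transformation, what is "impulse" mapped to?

impulseox

Looking at the pairs, the operation is to append "ox".
On "impulse" that produces "impulseox".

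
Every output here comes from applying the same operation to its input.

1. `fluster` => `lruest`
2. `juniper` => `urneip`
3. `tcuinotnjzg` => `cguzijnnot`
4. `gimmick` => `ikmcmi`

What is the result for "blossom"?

lmooss

Each output is the input with this applied: delete the first character, then take characters alternately from the front and the back (1st, last, 2nd, 2nd-last, ...).
"blossom" → "lossom" → "lmooss".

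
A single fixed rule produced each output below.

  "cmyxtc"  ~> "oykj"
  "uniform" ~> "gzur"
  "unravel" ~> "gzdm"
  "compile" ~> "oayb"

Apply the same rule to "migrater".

yusd

Looking at the pairs, the operation is to shift every letter 12 places forward in the alphabet (wrapping around), then keep only the first 4 characters.
On "migrater": the first step gives "yusdmfqd", and the second then gives "yusd".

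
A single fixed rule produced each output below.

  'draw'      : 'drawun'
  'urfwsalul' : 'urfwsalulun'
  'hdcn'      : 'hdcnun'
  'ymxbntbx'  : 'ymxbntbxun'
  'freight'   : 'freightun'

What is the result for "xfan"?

The rule is to append "un".
Doing the same to "xfan": "xfanun".

xfanun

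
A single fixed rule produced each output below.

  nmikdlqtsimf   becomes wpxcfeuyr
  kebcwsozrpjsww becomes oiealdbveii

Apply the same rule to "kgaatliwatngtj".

mfxuimfzsfv

The transformation: shift every letter 12 places forward in the alphabet (wrapping around), then delete the first 3 characters.
"kgaatliwatngtj" → "wsmmfxuimfzsfv" → "mfxuimfzsfv".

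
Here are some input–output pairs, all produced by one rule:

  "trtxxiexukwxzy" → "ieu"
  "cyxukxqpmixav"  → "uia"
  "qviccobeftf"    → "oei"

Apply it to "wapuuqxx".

uua

The pattern: move the first 3 characters to the end (rotate left by 3), then keep only the vowels.
Working it through for "wapuuqxx": intermediate "uuqxxwap", final "uua".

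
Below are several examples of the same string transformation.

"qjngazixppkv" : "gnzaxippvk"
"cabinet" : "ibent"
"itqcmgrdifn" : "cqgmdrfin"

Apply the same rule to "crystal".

In each case the input is transformed by: delete the first 2 characters, then swap each adjacent pair of characters (1↔2, 3↔4, ...).
Starting from "crystal": after the first operation, "ystal"; after the second, "syatl".

syatl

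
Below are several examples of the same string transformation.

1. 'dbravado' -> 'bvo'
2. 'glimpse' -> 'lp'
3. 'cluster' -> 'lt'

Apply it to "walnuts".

au

The rule is to keep one character in every 3, starting at position 2 (positions 2nd, 5th, 8th, ...).
On "walnuts" that produces "au".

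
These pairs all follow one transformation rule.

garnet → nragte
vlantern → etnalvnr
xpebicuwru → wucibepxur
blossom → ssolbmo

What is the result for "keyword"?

Looking at the pairs, the operation is to reverse the string, then move the first 2 characters to the end (rotate left by 2).
On "keyword": the first step gives "drowyek", and the second then gives "owyekdr".

owyekdr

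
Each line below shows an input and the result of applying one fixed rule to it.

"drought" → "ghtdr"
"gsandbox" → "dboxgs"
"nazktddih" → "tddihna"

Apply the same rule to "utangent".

gentut

The pattern: move the first 2 characters to the end (rotate left by 2), then delete the first 2 characters.
Applying both steps to "utangent": "angentut", then "gentut".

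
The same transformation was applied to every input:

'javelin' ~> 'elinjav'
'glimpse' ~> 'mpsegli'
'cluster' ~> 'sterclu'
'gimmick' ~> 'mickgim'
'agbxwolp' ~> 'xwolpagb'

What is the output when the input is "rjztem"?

temrjz

In each case the input is transformed by: move the first 3 characters to the end (rotate left by 3).
"rjztem" → "temrjz".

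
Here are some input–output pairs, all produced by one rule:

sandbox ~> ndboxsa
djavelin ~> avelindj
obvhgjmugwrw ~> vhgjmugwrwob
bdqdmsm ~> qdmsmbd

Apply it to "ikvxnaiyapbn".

Looking at the pairs, the operation is to move the first 2 characters to the end (rotate left by 2).
So "ikvxnaiyapbn" becomes "vxnaiyapbnik".

vxnaiyapbnik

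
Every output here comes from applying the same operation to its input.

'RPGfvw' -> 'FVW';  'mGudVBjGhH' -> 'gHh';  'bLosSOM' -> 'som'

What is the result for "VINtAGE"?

age

The transformation: flip the case of every letter, then keep only the last 3 characters.
Applying both steps to "VINtAGE": "vinTage", then "age".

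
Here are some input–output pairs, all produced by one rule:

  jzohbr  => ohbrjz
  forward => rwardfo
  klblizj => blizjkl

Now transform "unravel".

The pattern: move the first 2 characters to the end (rotate left by 2).
For "unravel" the result is "ravelun".

ravelun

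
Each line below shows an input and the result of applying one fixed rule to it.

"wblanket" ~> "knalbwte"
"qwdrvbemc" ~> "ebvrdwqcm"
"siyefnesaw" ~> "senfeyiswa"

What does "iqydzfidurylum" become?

What's happening: move the last 2 characters to the front (rotate right by 2), then reverse the string.
"iqydzfidurylum" → "umiqydzfiduryl" → "lyrudifzdyqimu".
(Check on "qwdrvbemc": → "mcqwdrvbe" → "ebvrdwqcm" ✓)

lyrudifzdyqimu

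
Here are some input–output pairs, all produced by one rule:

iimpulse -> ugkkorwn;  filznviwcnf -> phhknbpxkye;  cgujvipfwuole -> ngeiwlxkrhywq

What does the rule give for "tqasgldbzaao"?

cqvscuinfdbc

In each case the input is transformed by: move the last 2 characters to the front (rotate right by 2), then shift every letter 2 places forward in the alphabet (wrapping around).
"tqasgldbzaao" → "aotqasgldbza" → "cqvscuinfdbc".
(Check on "iimpulse": → "seiimpul" → "ugkkorwn" ✓)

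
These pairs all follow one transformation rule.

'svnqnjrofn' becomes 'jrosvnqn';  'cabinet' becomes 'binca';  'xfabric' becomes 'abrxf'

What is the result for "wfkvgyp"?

What's happening: delete the last 2 characters, then move the last 3 characters to the front (rotate right by 3).
On "wfkvgyp": the first step gives "wfkvg", and the second then gives "kvgwf".
(Check on "cabinet": → "cabin" → "binca" ✓)

kvgwf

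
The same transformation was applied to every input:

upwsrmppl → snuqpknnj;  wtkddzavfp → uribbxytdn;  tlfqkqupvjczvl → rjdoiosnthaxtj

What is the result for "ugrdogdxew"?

sepbmebvcu

In each case the input is transformed by: shift every letter 2 places backward in the alphabet (wrapping around).
"ugrdogdxew" → "sepbmebvcu".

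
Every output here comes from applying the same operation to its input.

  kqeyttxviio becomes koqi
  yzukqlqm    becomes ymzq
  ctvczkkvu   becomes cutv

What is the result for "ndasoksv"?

What's happening: take characters alternately from the front and the back (1st, last, 2nd, 2nd-last, ...), then keep only the first 4 characters.
Doing the same to "ndasoksv": "nvds".
(Check on "kqeyttxviio": → "koqieiyvtxt" → "koqi" ✓)

nvds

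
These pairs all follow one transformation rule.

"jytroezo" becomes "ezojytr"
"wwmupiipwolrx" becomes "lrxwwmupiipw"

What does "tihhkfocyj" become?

In each case the input is transformed by: move the last 3 characters to the front (rotate right by 3), then delete the last character.
"tihhkfocyj" → "cyjtihhkfo" → "cyjtihhkf".
(Check on "jytroezo": → "ezojytro" → "ezojytr" ✓)

cyjtihhkf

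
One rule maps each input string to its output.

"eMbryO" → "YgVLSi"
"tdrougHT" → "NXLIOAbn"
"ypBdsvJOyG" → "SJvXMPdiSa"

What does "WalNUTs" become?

qUFhonM

Rule — shift every letter 6 places backward in the alphabet (wrapping around), then flip the case of every letter.
Starting from "WalNUTs": after the first operation, "QufHONm"; after the second, "qUFhonM".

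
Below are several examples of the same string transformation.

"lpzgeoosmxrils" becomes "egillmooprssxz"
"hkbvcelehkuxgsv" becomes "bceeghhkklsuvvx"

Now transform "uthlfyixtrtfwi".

In each case the input is transformed by: sort the characters into alphabetical order.
So "uthlfyixtrtfwi" becomes "ffhiilrtttuwxy".

ffhiilrtttuwxy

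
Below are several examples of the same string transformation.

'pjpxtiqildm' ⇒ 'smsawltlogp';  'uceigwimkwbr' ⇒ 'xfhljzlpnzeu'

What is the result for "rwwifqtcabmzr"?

The pattern: shift every letter 3 places forward in the alphabet (wrapping around).
Applying that to "rwwifqtcabmzr" gives "uzzlitwfdepcu".

uzzlitwfdepcu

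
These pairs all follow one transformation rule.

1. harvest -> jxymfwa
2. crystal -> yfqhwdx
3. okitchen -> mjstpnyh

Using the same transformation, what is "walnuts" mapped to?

zyxbfqs

In each case the input is transformed by: shift every letter 5 places forward in the alphabet (wrapping around), then move the last 3 characters to the front (rotate right by 3).
Applying both steps to "walnuts": "bfqszyx", then "zyxbfqs".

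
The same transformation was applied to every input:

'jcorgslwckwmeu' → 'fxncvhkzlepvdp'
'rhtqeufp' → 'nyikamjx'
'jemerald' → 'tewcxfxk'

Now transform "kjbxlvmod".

fhwdcuqeo

The transformation: shift every letter 7 places backward in the alphabet (wrapping around), then move the last 3 characters to the front (rotate right by 3).
Working it through for "kjbxlvmod": intermediate "dcuqeofhw", final "fhwdcuqeo".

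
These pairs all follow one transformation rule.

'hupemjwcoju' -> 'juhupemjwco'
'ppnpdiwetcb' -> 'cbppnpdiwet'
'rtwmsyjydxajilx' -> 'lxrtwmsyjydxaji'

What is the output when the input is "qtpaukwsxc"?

xcqtpaukws

What's happening: move the last 2 characters to the front (rotate right by 2).
On "qtpaukwsxc" that produces "xcqtpaukws".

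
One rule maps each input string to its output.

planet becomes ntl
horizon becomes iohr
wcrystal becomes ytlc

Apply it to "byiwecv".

wcbi

In each case the input is transformed by: move the first 3 characters to the end (rotate left by 3), then keep every other character starting from the first (positions 1st, 3rd, 5th, ...).
Applying both steps to "byiwecv": "wecvbyi", then "wcbi".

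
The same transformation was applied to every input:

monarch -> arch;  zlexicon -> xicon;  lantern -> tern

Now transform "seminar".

inar

Looking at the pairs, the operation is to delete the first 3 characters.
Applying that to "seminar" gives "inar".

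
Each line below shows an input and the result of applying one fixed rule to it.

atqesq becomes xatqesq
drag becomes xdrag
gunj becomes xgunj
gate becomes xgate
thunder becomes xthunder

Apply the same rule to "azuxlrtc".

xazuxlrtc

The rule is to prepend "x".
"azuxlrtc" → "xazuxlrtc".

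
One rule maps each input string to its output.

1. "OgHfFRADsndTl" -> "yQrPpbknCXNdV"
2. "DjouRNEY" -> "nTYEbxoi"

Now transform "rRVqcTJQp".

The transformation: shift every letter 10 places forward in the alphabet (wrapping around), then flip the case of every letter.
Applying both steps to "rRVqcTJQp": "bBFamDTAz", then "BbfAMdtaZ".
(Check on "OgHfFRADsndTl": → "YqRpPBKNcxnDv" → "yQrPpbknCXNdV" ✓)

BbfAMdtaZ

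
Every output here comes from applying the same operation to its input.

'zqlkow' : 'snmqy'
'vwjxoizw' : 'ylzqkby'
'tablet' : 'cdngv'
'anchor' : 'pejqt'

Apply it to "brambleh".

tcodngj

Looking at the pairs, the operation is to delete the first character, then shift every letter 2 places forward in the alphabet (wrapping around).
Starting from "brambleh": after the first operation, "rambleh"; after the second, "tcodngj".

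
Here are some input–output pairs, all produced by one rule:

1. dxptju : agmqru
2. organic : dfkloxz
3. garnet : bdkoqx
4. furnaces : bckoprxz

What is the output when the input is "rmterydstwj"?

Looking at the pairs, the operation is to shift every letter 3 places backward in the alphabet (wrapping around), then sort the characters into alphabetical order.
So "rmterydstwj" becomes "abgjoopqqtv".

abgjoopqqtv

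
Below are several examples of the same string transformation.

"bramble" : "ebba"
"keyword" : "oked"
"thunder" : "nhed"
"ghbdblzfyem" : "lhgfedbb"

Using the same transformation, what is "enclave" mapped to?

eeca

In each case the input is transformed by: sort the characters into reverse alphabetical order, then delete the first 3 characters.
Starting from "enclave": after the first operation, "vnleeca"; after the second, "eeca".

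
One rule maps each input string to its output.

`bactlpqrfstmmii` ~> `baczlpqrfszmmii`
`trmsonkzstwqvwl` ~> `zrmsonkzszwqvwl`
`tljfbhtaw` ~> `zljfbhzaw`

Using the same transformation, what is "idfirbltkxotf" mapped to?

idfirblzkxozf

The rule is to replace every "t" with "z".
So "idfirbltkxotf" becomes "idfirblzkxozf".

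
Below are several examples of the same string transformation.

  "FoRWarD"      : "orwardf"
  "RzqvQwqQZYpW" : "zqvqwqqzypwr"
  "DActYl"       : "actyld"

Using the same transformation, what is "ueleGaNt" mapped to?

elegantu

The rule is to move the first character to the end, then convert every letter to lowercase.
On "ueleGaNt": the first step gives "eleGaNtu", and the second then gives "elegantu".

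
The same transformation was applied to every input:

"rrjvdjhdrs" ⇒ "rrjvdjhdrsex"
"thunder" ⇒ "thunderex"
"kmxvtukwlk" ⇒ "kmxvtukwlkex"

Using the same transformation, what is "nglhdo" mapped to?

nglhdoex

Rule — append "ex".
"nglhdo" → "nglhdoex".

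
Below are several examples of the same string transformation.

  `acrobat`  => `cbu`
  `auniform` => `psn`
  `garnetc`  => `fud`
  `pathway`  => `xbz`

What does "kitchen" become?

What's happening: shift every letter 1 place forward in the alphabet (wrapping around), then keep only the last 3 characters.
"kitchen" → "ljudifo" → "ifo".

ifo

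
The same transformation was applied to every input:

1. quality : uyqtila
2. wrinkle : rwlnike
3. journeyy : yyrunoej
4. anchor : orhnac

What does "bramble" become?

mrelbba

The transformation: sort the characters into reverse alphabetical order, then swap each adjacent pair of characters (1↔2, 3↔4, ...).
Doing the same to "bramble": "mrelbba".
(Check on "anchor": → "ronhca" → "orhnac" ✓)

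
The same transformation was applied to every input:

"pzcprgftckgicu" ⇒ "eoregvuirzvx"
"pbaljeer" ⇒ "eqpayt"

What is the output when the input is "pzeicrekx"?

What's happening: shift every letter 11 places backward in the alphabet (wrapping around), then delete the last 2 characters.
"pzeicrekx" → "eotxrgt".

eotxrgt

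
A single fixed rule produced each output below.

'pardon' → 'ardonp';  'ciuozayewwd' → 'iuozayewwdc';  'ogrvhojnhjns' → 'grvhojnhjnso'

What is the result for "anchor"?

nchora

What's happening: move the first character to the end.
On "anchor" that produces "nchora".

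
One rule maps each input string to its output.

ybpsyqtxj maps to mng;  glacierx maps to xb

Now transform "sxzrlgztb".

In each case the input is transformed by: shift every letter 3 places backward in the alphabet (wrapping around), then keep one character in every 3, starting at position 3 (positions 3rd, 6th, 9th, ...).
For "sxzrlgztb", step one produces "puwoidwqy"; step two turns that into "wdy".

wdy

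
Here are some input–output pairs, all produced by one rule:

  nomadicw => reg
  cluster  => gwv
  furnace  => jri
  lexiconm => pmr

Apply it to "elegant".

ikx

Looking at the pairs, the operation is to shift every letter 4 places forward in the alphabet (wrapping around), then keep one character in every 3, starting at position 1 (positions 1st, 4th, 7th, ...).
Applying both steps to "elegant": "ipikerx", then "ikx".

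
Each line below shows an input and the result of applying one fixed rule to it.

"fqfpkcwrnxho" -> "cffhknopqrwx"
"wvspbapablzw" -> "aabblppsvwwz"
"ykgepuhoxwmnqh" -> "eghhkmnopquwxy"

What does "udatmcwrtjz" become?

acdjmrttuwz

Each output is the input with this applied: sort the characters into alphabetical order.
Doing the same to "udatmcwrtjz": "acdjmrttuwz".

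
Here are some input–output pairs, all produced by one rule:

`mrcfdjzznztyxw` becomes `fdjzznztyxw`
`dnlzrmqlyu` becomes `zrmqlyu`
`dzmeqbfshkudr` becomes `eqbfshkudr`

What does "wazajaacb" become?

ajaacb

In each case the input is transformed by: delete the first 3 characters.
For "wazajaacb" the result is "ajaacb".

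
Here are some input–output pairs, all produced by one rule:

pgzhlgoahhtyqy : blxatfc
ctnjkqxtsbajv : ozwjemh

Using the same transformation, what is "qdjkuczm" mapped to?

Each output is the input with this applied: shift every letter 12 places forward in the alphabet (wrapping around), then keep every other character starting from the first (positions 1st, 3rd, 5th, ...).
Starting from "qdjkuczm": after the first operation, "cpvwgoly"; after the second, "cvgl".

cvgl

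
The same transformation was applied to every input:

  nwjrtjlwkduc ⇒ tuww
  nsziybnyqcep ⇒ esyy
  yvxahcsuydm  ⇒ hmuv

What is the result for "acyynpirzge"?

cenr

Rule — keep one character in every 3, starting at position 2 (positions 2nd, 5th, 8th, ...), then sort the characters into alphabetical order.
On "acyynpirzge": the first step gives "cnre", and the second then gives "cenr".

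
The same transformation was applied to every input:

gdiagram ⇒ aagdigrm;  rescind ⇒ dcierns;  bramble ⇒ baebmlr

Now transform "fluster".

Looking at the pairs, the operation is to sort the characters into alphabetical order, then swap each adjacent pair of characters (1↔2, 3↔4, ...).
"fluster" → "ferltsu".
(Check on "gdiagram": → "aadggimr" → "aagdigrm" ✓)

ferltsu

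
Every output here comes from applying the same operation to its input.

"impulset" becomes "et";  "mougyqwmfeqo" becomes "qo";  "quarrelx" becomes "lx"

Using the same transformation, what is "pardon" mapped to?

on

The rule is to keep only the last 2 characters.
"pardon" → "on".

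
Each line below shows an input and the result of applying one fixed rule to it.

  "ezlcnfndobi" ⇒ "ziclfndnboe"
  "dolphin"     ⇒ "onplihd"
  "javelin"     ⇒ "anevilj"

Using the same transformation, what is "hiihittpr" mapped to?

irhitipth

The pattern: swap the first and last characters, then swap each adjacent pair of characters (1↔2, 3↔4, ...).
For "hiihittpr", step one produces "riihittph"; step two turns that into "irhitipth".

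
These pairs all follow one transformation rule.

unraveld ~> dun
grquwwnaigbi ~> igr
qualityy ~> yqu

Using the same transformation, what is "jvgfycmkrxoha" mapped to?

Looking at the pairs, the operation is to move the first 2 characters to the end (rotate left by 2), then keep only the last 3 characters.
"jvgfycmkrxoha" → "ajv".
(Check on "unraveld": → "raveldun" → "dun" ✓)

ajv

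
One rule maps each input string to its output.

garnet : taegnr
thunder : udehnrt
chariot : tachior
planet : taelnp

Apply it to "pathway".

Each output is the input with this applied: sort the characters into alphabetical order, then move the last character to the front.
"pathway" → "aahptwy" → "yaahptw".

yaahptw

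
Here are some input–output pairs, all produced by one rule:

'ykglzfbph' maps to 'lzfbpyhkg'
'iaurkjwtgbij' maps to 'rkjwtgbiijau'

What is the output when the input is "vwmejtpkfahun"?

ejtpkfahuvnwm

In each case the input is transformed by: swap the first and last characters, then move the first 3 characters to the end (rotate left by 3).
On "vwmejtpkfahun" that produces "ejtpkfahuvnwm".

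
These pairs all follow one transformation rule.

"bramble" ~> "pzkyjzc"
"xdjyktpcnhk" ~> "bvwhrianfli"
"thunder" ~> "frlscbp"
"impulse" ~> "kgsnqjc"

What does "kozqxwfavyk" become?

Looking at the pairs, the operation is to swap each adjacent pair of characters (1↔2, 3↔4, ...), then shift every letter 2 places backward in the alphabet (wrapping around).
Starting from "kozqxwfavyk": after the first operation, "okqzwxafyvk"; after the second, "mioxuvydwti".
(Check on "thunder": → "htnuedr" → "frlscbp" ✓)

mioxuvydwti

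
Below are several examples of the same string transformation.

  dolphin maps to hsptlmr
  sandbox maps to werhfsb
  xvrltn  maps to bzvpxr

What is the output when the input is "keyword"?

What's happening: shift every letter 4 places forward in the alphabet (wrapping around).
So "keyword" becomes "oicasvh".

oicasvh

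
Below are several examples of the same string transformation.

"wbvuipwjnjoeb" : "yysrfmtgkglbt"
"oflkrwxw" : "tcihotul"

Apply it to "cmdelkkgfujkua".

xjabihhdcrghrz

In each case the input is transformed by: swap the first and last characters, then shift every letter 3 places backward in the alphabet (wrapping around).
On "cmdelkkgfujkua" that produces "xjabihhdcrghrz".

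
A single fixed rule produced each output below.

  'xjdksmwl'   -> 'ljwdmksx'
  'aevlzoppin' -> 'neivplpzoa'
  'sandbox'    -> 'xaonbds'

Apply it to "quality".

The rule is to take characters alternately from the front and the back (1st, last, 2nd, 2nd-last, ...), then move the first character to the end.
"quality" → "qyutail" → "yutailq".

yutailq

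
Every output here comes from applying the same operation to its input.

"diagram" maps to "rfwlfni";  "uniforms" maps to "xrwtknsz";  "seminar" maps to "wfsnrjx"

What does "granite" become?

In each case the input is transformed by: shift every letter 5 places forward in the alphabet (wrapping around), then reverse the string.
On "granite" that produces "jynsfwl".
(Check on "diagram": → "inflwfr" → "rfwlfni" ✓)

jynsfwl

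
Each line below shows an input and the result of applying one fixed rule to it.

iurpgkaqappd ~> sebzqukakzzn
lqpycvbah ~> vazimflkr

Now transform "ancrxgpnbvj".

kxmbhqzxlft

The transformation: shift every letter 10 places forward in the alphabet (wrapping around).
Applying that to "ancrxgpnbvj" gives "kxmbhqzxlft".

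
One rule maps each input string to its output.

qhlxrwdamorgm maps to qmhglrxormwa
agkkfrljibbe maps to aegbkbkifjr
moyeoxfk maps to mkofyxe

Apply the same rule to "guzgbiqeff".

gfufzegqb

In each case the input is transformed by: take characters alternately from the front and the back (1st, last, 2nd, 2nd-last, ...), then delete the last character.
Working it through for "guzgbiqeff": intermediate "gfufzegqbi", final "gfufzegqb".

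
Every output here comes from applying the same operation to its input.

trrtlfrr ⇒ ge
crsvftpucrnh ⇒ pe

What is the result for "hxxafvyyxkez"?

uk

Rule — shift every letter 13 places forward in the alphabet (wrapping around) — i.e. ROT13, then keep only the first 2 characters.
"hxxafvyyxkez" → "ukknsillkxrm" → "uk".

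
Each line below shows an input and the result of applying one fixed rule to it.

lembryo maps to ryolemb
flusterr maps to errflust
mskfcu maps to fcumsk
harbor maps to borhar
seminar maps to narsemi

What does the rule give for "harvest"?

The pattern: move the last 3 characters to the front (rotate right by 3).
So "harvest" becomes "estharv".

estharv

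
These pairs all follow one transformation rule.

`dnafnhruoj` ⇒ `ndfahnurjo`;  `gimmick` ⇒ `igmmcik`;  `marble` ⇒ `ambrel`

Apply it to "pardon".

apdrno

What's happening: swap each adjacent pair of characters (1↔2, 3↔4, ...).
Applying that to "pardon" gives "apdrno".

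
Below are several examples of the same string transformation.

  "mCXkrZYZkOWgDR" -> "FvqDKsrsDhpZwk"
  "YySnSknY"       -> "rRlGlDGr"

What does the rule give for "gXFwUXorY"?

The pattern: flip the case of every letter, then shift every letter 7 places backward in the alphabet (wrapping around).
Starting from "gXFwUXorY": after the first operation, "GxfWuxORy"; after the second, "ZqyPnqHKr".

ZqyPnqHKr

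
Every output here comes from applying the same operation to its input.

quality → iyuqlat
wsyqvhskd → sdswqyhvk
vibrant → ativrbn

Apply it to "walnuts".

usawnlt

Each output is the input with this applied: swap each adjacent pair of characters (1↔2, 3↔4, ...), then move the last 2 characters to the front (rotate right by 2).
"walnuts" → "awnltus" → "usawnlt".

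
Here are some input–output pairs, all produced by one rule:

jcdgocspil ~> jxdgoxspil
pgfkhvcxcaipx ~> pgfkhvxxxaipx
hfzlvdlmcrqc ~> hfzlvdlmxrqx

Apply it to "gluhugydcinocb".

gluhugydxinoxb

The transformation: replace every "c" with "x".
For "gluhugydcinocb" the result is "gluhugydxinoxb".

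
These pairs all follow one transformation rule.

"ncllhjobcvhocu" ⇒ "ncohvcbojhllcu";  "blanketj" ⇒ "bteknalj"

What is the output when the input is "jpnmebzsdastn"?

The rule is to reverse the string, then swap the first and last characters.
Starting from "jpnmebzsdastn": after the first operation, "ntsadszbemnpj"; after the second, "jtsadszbemnpn".

jtsadszbemnpn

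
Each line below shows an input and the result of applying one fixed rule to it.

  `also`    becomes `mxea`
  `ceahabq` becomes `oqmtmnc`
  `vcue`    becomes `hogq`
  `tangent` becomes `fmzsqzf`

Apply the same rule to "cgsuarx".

What's happening: shift every letter 12 places forward in the alphabet (wrapping around).
For "cgsuarx" the result is "osegmdj".

osegmdj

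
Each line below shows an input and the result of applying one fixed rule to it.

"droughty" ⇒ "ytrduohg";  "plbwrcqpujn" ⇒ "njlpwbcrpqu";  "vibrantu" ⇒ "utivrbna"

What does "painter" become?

Looking at the pairs, the operation is to move the last 2 characters to the front (rotate right by 2), then swap each adjacent pair of characters (1↔2, 3↔4, ...).
Starting from "painter": after the first operation, "erpaint"; after the second, "reapnit".

reapnit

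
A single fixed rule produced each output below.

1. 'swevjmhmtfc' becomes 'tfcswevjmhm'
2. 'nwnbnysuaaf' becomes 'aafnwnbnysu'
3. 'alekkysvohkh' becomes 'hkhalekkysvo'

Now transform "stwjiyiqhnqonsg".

The transformation: move the last 3 characters to the front (rotate right by 3).
Applying that to "stwjiyiqhnqonsg" gives "nsgstwjiyiqhnqo".

nsgstwjiyiqhnqo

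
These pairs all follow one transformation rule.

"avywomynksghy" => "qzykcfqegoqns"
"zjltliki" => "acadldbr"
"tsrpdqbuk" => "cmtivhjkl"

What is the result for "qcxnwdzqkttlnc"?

In each case the input is transformed by: shift every letter 8 places backward in the alphabet (wrapping around), then reverse the string.
For "qcxnwdzqkttlnc", step one produces "iupfovriclldfu"; step two turns that into "ufdllcirvofpui".

ufdllcirvofpui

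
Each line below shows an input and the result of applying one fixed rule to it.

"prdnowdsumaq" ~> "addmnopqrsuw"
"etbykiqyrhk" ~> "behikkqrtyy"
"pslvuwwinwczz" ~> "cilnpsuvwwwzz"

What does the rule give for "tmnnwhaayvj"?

aahjmnntvwy

What's happening: sort the characters into alphabetical order.
Applying that to "tmnnwhaayvj" gives "aahjmnntvwy".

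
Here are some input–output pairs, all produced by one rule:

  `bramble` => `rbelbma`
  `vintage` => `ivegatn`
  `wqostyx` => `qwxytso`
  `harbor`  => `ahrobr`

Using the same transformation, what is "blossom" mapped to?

lbmosso

In each case the input is transformed by: move the first 2 characters to the end (rotate left by 2), then reverse the string.
On "blossom": the first step gives "ossombl", and the second then gives "lbmosso".
(Check on "wqostyx": → "ostyxwq" → "qwxytso" ✓)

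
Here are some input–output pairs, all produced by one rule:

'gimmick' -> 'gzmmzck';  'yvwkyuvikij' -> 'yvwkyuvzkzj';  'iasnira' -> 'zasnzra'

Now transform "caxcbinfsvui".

What's happening: replace every "i" with "z".
On "caxcbinfsvui" that produces "caxcbznfsvuz".

caxcbznfsvuz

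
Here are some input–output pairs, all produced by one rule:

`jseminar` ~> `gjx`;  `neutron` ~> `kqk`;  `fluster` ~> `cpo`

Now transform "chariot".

In each case the input is transformed by: keep one character in every 3, starting at position 1 (positions 1st, 4th, 7th, ...), then shift every letter 3 places backward in the alphabet (wrapping around).
On "chariot": the first step gives "crt", and the second then gives "zoq".
(Check on "neutron": → "ntn" → "kqk" ✓)

zoq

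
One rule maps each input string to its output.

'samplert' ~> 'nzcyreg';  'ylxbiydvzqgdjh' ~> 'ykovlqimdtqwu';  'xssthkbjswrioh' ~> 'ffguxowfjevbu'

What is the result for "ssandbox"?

fnaqobk

Each output is the input with this applied: delete the first character, then shift every letter 13 places forward in the alphabet (wrapping around) — i.e. ROT13.
For "ssandbox", step one produces "sandbox"; step two turns that into "fnaqobk".
(Check on "xssthkbjswrioh": → "ssthkbjswrioh" → "ffguxowfjevbu" ✓)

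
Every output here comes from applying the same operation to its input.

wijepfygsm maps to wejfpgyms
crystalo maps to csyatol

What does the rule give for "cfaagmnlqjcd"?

In each case the input is transformed by: swap each adjacent pair of characters (1↔2, 3↔4, ...), then delete the first character.
Starting from "cfaagmnlqjcd": after the first operation, "fcaamglnjqdc"; after the second, "caamglnjqdc".
(Check on "wijepfygsm": → "iwejfpgyms" → "wejfpgyms" ✓)

caamglnjqdc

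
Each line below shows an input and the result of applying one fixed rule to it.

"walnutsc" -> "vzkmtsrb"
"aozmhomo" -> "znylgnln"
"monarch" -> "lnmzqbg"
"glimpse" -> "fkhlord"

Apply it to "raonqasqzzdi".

qznmpzrpyych

Rule — shift every letter 1 place backward in the alphabet (wrapping around).
Doing the same to "raonqasqzzdi": "qznmpzrpyych".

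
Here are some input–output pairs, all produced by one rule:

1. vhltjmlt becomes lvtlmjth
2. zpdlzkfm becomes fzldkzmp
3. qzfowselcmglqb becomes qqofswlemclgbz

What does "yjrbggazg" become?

Each output is the input with this applied: swap each adjacent pair of characters (1↔2, 3↔4, ...), then swap the first and last characters.
For "yjrbggazg", step one produces "jybrggzag"; step two turns that into "gybrggzaj".

gybrggzaj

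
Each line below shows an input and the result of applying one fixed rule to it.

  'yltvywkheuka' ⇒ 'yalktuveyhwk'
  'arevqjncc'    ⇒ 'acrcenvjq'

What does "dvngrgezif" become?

Each output is the input with this applied: take characters alternately from the front and the back (1st, last, 2nd, 2nd-last, ...).
For "dvngrgezif" the result is "dfvinzgerg".

dfvinzgerg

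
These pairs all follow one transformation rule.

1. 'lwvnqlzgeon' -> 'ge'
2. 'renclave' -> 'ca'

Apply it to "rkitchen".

ec

The pattern: sort the characters into reverse alphabetical order, then keep only the last 2 characters.
Applying that to "rkitchen" gives "ec".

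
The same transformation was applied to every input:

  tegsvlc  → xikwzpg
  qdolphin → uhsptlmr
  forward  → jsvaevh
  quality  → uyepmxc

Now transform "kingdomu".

Rule — shift every letter 4 places forward in the alphabet (wrapping around).
"kingdomu" → "omrkhsqy".

omrkhsqy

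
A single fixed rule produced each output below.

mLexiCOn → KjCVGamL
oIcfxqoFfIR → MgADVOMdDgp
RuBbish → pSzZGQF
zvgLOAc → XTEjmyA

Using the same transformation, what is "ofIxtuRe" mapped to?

The transformation: flip the case of every letter, then shift every letter 2 places backward in the alphabet (wrapping around).
For "ofIxtuRe", step one produces "OFiXTUrE"; step two turns that into "MDgVRSpC".

MDgVRSpC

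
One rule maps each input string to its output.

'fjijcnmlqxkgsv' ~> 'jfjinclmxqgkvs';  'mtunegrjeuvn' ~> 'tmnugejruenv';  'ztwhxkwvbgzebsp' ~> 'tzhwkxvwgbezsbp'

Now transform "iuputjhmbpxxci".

The rule is to swap each adjacent pair of characters (1↔2, 3↔4, ...).
For "iuputjhmbpxxci" the result is "uiupjtmhpbxxic".

uiupjtmhpbxxic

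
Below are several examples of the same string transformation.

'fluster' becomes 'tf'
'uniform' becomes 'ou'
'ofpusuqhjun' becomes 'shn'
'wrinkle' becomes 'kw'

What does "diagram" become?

rd

Looking at the pairs, the operation is to move the first 2 characters to the end (rotate left by 2), then keep one character in every 3, starting at position 3 (positions 3rd, 6th, 9th, ...).
So "diagram" becomes "rd".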